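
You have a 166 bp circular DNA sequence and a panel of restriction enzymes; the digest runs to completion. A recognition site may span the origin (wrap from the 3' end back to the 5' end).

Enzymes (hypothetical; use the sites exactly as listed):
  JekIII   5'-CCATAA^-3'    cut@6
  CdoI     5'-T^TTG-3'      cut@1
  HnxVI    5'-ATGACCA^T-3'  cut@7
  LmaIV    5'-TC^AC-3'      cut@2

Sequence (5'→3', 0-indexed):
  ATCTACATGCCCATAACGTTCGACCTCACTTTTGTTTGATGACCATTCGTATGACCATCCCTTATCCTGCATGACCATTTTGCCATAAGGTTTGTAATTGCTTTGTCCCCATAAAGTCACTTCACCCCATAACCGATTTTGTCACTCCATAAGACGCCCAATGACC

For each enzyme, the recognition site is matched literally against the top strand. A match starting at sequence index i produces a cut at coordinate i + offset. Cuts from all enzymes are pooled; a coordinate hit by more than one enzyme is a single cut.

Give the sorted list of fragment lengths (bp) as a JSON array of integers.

Per-enzyme occurrences:
  JekIII (CCATAA, off=6): starts [10, 82, 108, 126, 146] → cuts [16, 88, 114, 132, 152]
  CdoI (TTTG, off=1): starts [30, 34, 78, 90, 101, 137] → cuts [31, 35, 79, 91, 102, 138]
  HnxVI (ATGACCAT, off=7): starts [38, 50, 70, 160] → cuts [1, 45, 57, 77]
  LmaIV (TCAC, off=2): starts [25, 116, 121, 141] → cuts [27, 118, 123, 143]

All cut coordinates (distinct, sorted): [1, 16, 27, 31, 35, 45, 57, 77, 79, 88, 91, 102, 114, 118, 123, 132, 138, 143, 152]

Fragments:
  1→16: 15 bp
  16→27: 11 bp
  27→31: 4 bp
  31→35: 4 bp
  35→45: 10 bp
  45→57: 12 bp
  57→77: 20 bp
  77→79: 2 bp
  79→88: 9 bp
  88→91: 3 bp
  91→102: 11 bp
  102→114: 12 bp
  114→118: 4 bp
  118→123: 5 bp
  123→132: 9 bp
  132→138: 6 bp
  138→143: 5 bp
  143→152: 9 bp
  152→1 (wrap): 166-152+1 = 15 bp

[2,3,4,4,4,5,5,6,9,9,9,10,11,11,12,12,15,15,20]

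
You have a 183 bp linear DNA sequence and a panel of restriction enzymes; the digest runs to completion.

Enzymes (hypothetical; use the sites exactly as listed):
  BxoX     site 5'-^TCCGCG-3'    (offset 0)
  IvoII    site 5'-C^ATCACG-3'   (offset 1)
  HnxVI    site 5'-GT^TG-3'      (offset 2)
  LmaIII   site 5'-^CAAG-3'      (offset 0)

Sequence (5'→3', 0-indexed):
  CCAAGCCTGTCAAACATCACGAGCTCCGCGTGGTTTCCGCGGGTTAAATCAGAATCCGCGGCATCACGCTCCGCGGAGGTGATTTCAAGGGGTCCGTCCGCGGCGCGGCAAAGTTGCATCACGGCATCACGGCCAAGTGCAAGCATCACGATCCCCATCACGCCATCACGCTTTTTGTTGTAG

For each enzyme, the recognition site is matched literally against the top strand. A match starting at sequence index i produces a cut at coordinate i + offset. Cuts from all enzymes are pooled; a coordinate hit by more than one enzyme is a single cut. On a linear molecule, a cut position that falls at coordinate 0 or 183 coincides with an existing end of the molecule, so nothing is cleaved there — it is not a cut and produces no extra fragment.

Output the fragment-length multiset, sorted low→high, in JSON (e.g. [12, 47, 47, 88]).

[1,3,5,5,6,7,8,8,8,8,9,11,11,12,14,14,16,18,19]

Site scan:
  BxoX TCCGCG/0: at [24, 35, 54, 69, 96] ⇒ [24, 35, 54, 69, 96]
  IvoII CATCACG/1: at [14, 61, 116, 124, 143, 155, 163] ⇒ [15, 62, 117, 125, 144, 156, 164]
  HnxVI GTTG/2: at [112, 176] ⇒ [114, 178]
  LmaIII CAAG/0: at [1, 85, 133, 139] ⇒ [1, 85, 133, 139]

All cut coordinates (distinct, sorted): [1, 15, 24, 35, 54, 62, 69, 85, 96, 114, 117, 125, 133, 139, 144, 156, 164, 178]

Fragments:
  [0,1): 1 bp
  [1,15): 14 bp
  [15,24): 9 bp
  [24,35): 11 bp
  [35,54): 19 bp
  [54,62): 8 bp
  [62,69): 7 bp
  [69,85): 16 bp
  [85,96): 11 bp
  [96,114): 18 bp
  [114,117): 3 bp
  [117,125): 8 bp
  [125,133): 8 bp
  [133,139): 6 bp
  [139,144): 5 bp
  [144,156): 12 bp
  [156,164): 8 bp
  [164,178): 14 bp
  [178,183): 5 bp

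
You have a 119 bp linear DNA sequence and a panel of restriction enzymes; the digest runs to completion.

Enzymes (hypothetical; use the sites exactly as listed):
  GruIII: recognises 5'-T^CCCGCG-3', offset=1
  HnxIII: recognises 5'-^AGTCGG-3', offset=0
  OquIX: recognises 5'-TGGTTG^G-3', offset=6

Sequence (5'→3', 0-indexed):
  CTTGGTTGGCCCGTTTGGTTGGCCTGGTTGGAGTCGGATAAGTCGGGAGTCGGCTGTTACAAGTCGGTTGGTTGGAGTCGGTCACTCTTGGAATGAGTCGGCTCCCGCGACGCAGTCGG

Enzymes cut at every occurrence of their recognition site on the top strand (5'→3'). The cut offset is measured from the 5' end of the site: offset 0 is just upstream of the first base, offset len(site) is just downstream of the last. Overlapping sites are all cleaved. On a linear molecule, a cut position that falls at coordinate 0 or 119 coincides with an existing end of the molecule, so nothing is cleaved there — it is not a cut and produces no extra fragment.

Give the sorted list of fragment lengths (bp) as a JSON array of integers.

Site scan:
  GruIII TCCCGCG/1: at [102] ⇒ [103]
  HnxIII AGTCGG/0: at [31, 40, 47, 61, 75, 95, 113] ⇒ [31, 40, 47, 61, 75, 95, 113]
  OquIX TGGTTGG/6: at [2, 15, 24, 68] ⇒ [8, 21, 30, 74]

All cut coordinates (distinct, sorted): [8, 21, 30, 31, 40, 47, 61, 74, 75, 95, 103, 113]

Fragment lengths:
  [0,8): 8 bp
  [8,21): 13 bp
  [21,30): 9 bp
  [30,31): 1 bp
  [31,40): 9 bp
  [40,47): 7 bp
  [47,61): 14 bp
  [61,74): 13 bp
  [74,75): 1 bp
  [75,95): 20 bp
  [95,103): 8 bp
  [103,113): 10 bp
  [113,119): 6 bp

[1,1,6,7,8,8,9,9,10,13,13,14,20]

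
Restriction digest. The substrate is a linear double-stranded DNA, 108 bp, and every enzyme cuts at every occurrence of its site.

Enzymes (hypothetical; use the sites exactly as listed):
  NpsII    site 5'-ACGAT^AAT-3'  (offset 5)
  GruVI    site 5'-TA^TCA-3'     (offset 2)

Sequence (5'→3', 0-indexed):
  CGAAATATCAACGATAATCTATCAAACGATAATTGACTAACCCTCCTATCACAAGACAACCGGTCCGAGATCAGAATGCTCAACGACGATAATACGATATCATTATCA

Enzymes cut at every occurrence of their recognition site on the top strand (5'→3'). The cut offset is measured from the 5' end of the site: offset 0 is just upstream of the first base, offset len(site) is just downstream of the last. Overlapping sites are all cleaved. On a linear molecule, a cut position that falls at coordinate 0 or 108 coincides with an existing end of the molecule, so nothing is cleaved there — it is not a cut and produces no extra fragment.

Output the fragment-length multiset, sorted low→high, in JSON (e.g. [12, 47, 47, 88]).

[3,6,6,7,8,9,9,18,42]

Scan for sites:
  NpsII (ACGATAAT, off=5): starts [10, 25, 85] → cuts [15, 30, 90]
  GruVI (TATCA, off=2): starts [5, 19, 46, 97, 103] → cuts [7, 21, 48, 99, 105]

All cut coordinates (distinct, sorted): [7, 15, 21, 30, 48, 90, 99, 105]

Fragment lengths:
  [0,7): 7 bp
  [7,15): 8 bp
  [15,21): 6 bp
  [21,30): 9 bp
  [30,48): 18 bp
  [48,90): 42 bp
  [90,99): 9 bp
  [99,105): 6 bp
  [105,108): 3 bp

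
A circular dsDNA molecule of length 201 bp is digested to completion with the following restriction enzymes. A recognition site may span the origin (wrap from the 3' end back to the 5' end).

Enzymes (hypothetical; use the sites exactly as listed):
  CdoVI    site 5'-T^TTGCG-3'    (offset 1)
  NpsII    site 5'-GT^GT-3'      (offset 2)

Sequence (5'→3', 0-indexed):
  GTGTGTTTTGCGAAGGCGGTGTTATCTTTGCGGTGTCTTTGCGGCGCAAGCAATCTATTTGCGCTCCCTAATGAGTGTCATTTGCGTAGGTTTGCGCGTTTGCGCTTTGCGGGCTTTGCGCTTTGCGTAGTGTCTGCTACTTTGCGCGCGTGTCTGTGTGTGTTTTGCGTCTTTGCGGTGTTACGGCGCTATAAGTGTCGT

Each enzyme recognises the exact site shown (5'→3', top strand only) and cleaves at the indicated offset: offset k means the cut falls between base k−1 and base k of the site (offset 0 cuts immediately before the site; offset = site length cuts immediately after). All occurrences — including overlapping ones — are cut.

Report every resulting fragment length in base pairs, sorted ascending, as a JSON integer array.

[2,2,2,2,3,3,4,5,5,6,7,7,7,7,7,8,8,9,9,10,10,10,13,17,18,20]

Per-enzyme occurrences:
  CdoVI (TTTGCG, off=1): starts [6, 26, 37, 57, 80, 90, 98, 105, 114, 121, 140, 163, 171] → cuts [7, 27, 38, 58, 81, 91, 99, 106, 115, 122, 141, 164, 172]
  NpsII (GTGT, off=2): starts [0, 2, 18, 32, 74, 129, 149, 155, 157, 159, 177, 194, 199] → cuts [0, 2, 4, 20, 34, 76, 131, 151, 157, 159, 161, 179, 196]

All cut coordinates (distinct, sorted): [0, 2, 4, 7, 20, 27, 34, 38, 58, 76, 81, 91, 99, 106, 115, 122, 131, 141, 151, 157, 159, 161, 164, 172, 179, 196]

Fragment lengths:
  0→2: 2 bp
  2→4: 2 bp
  4→7: 3 bp
  7→20: 13 bp
  20→27: 7 bp
  27→34: 7 bp
  34→38: 4 bp
  38→58: 20 bp
  58→76: 18 bp
  76→81: 5 bp
  81→91: 10 bp
  91→99: 8 bp
  99→106: 7 bp
  106→115: 9 bp
  115→122: 7 bp
  122→131: 9 bp
  131→141: 10 bp
  141→151: 10 bp
  151→157: 6 bp
  157→159: 2 bp
  159→161: 2 bp
  161→164: 3 bp
  164→172: 8 bp
  172→179: 7 bp
  179→196: 17 bp
  196→0 (wrap): 201-196+0 = 5 bp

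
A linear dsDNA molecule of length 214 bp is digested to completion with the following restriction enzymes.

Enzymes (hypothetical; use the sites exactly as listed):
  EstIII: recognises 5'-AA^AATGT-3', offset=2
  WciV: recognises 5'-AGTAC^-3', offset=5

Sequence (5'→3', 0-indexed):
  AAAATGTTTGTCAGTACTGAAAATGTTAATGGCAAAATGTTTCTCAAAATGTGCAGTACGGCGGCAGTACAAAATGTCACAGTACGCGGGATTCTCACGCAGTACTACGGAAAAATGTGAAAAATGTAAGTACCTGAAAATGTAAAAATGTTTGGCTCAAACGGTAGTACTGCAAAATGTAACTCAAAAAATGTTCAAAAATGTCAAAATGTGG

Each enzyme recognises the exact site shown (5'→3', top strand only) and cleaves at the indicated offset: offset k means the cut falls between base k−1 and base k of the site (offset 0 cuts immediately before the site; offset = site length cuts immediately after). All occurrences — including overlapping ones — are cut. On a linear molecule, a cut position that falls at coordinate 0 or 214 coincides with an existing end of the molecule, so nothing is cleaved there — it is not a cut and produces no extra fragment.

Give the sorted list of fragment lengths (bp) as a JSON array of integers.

Per-enzyme occurrences:
  EstIII AAAATGT/2: at [0, 19, 33, 45, 70, 111, 120, 136, 144, 173, 187, 197, 205] ⇒ [2, 21, 35, 47, 72, 113, 122, 138, 146, 175, 189, 199, 207]
  WciV AGTAC/5: at [12, 54, 65, 80, 100, 128, 165] ⇒ [17, 59, 70, 85, 105, 133, 170]

Pooled cuts: [2, 17, 21, 35, 47, 59, 70, 72, 85, 105, 113, 122, 133, 138, 146, 170, 175, 189, 199, 207]

Fragment lengths:
  [0,2): 2 bp
  [2,17): 15 bp
  [17,21): 4 bp
  [21,35): 14 bp
  [35,47): 12 bp
  [47,59): 12 bp
  [59,70): 11 bp
  [70,72): 2 bp
  [72,85): 13 bp
  [85,105): 20 bp
  [105,113): 8 bp
  [113,122): 9 bp
  [122,133): 11 bp
  [133,138): 5 bp
  [138,146): 8 bp
  [146,170): 24 bp
  [170,175): 5 bp
  [175,189): 14 bp
  [189,199): 10 bp
  [199,207): 8 bp
  [207,214): 7 bp

[2,2,4,5,5,7,8,8,8,9,10,11,11,12,12,13,14,14,15,20,24]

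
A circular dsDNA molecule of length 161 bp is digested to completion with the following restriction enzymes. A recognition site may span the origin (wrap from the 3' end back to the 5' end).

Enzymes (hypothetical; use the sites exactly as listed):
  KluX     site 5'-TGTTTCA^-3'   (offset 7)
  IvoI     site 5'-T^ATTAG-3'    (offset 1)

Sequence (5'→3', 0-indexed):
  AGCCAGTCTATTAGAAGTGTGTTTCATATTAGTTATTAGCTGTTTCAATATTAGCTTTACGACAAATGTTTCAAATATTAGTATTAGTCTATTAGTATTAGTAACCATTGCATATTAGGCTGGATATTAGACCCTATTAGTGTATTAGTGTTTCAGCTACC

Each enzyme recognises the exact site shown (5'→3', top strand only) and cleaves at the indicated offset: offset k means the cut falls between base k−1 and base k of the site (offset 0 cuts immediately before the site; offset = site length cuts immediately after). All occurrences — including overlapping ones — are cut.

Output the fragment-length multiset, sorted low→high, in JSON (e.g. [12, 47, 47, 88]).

[1,2,3,6,6,7,8,8,10,12,12,13,15,17,17,24]

Per-enzyme occurrences:
  KluX (TGTTTCA, off=7): starts [19, 40, 66, 148] → cuts [26, 47, 73, 155]
  IvoI (TATTAG, off=1): starts [8, 26, 33, 48, 75, 81, 89, 95, 112, 124, 134, 142] → cuts [9, 27, 34, 49, 76, 82, 90, 96, 113, 125, 135, 143]

Pooled cuts: [9, 26, 27, 34, 47, 49, 73, 76, 82, 90, 96, 113, 125, 135, 143, 155]

Fragments:
  9→26: 17 bp
  26→27: 1 bp
  27→34: 7 bp
  34→47: 13 bp
  47→49: 2 bp
  49→73: 24 bp
  73→76: 3 bp
  76→82: 6 bp
  82→90: 8 bp
  90→96: 6 bp
  96→113: 17 bp
  113→125: 12 bp
  125→135: 10 bp
  135→143: 8 bp
  143→155: 12 bp
  155→9 (wrap): 161-155+9 = 15 bp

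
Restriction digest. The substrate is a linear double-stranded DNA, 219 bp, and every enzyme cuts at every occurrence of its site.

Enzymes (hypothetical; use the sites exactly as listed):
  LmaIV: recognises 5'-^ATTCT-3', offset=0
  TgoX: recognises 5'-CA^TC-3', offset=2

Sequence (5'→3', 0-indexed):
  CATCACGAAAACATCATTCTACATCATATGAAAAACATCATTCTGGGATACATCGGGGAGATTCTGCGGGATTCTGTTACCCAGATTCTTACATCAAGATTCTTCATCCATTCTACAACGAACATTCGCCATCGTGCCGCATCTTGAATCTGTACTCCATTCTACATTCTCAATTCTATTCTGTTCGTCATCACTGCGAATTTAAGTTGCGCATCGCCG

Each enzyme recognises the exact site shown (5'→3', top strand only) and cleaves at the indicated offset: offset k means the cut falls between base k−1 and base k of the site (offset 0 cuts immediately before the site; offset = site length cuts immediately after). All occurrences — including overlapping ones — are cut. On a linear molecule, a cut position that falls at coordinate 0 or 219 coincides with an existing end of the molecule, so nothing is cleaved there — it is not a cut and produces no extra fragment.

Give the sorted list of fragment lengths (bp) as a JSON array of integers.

[2,2,2,3,5,5,6,7,7,8,8,8,9,10,10,11,13,13,14,14,17,22,23]

Site scan:
  LmaIV (ATTCT, off=0): starts [15, 39, 60, 70, 84, 98, 109, 158, 165, 172, 177] → cuts [15, 39, 60, 70, 84, 98, 109, 158, 165, 172, 177]
  TgoX (CATC, off=2): starts [0, 11, 21, 35, 50, 91, 104, 129, 139, 188, 211] → cuts [2, 13, 23, 37, 52, 93, 106, 131, 141, 190, 213]

Pooled cuts: [2, 13, 15, 23, 37, 39, 52, 60, 70, 84, 93, 98, 106, 109, 131, 141, 158, 165, 172, 177, 190, 213]

Fragments:
  [0,2): 2 bp
  [2,13): 11 bp
  [13,15): 2 bp
  [15,23): 8 bp
  [23,37): 14 bp
  [37,39): 2 bp
  [39,52): 13 bp
  [52,60): 8 bp
  [60,70): 10 bp
  [70,84): 14 bp
  [84,93): 9 bp
  [93,98): 5 bp
  [98,106): 8 bp
  [106,109): 3 bp
  [109,131): 22 bp
  [131,141): 10 bp
  [141,158): 17 bp
  [158,165): 7 bp
  [165,172): 7 bp
  [172,177): 5 bp
  [177,190): 13 bp
  [190,213): 23 bp
  [213,219): 6 bp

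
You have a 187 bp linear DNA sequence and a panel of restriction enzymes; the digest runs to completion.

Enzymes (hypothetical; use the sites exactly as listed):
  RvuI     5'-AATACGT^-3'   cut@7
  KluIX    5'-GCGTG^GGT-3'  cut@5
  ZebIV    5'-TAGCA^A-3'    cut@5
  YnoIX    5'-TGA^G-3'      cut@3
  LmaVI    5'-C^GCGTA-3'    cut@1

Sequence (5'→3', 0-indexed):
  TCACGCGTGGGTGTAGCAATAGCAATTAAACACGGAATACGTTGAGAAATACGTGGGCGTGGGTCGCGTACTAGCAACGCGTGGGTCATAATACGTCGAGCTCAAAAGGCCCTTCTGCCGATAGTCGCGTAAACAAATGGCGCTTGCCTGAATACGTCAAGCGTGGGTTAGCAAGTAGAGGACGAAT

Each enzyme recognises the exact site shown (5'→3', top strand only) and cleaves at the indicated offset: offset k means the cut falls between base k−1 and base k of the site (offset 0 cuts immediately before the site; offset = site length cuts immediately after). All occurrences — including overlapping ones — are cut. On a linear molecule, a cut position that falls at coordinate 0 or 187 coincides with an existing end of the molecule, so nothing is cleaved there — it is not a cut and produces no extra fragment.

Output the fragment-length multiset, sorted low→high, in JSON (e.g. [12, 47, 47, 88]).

[3,4,6,7,7,8,8,9,9,9,11,13,14,18,30,31]

Per-enzyme occurrences:
  RvuI AATACGT/7: at [35, 47, 89, 150] ⇒ [42, 54, 96, 157]
  KluIX GCGTGGGT/5: at [4, 56, 78, 160] ⇒ [9, 61, 83, 165]
  ZebIV TAGCAA/5: at [13, 19, 71, 168] ⇒ [18, 24, 76, 173]
  YnoIX TGAG/3: at [42] ⇒ [45]
  LmaVI CGCGTA/1: at [64, 125] ⇒ [65, 126]

All cut coordinates (distinct, sorted): [9, 18, 24, 42, 45, 54, 61, 65, 76, 83, 96, 126, 157, 165, 173]

Fragment lengths:
  [0,9): 9 bp
  [9,18): 9 bp
  [18,24): 6 bp
  [24,42): 18 bp
  [42,45): 3 bp
  [45,54): 9 bp
  [54,61): 7 bp
  [61,65): 4 bp
  [65,76): 11 bp
  [76,83): 7 bp
  [83,96): 13 bp
  [96,126): 30 bp
  [126,157): 31 bp
  [157,165): 8 bp
  [165,173): 8 bp
  [173,187): 14 bp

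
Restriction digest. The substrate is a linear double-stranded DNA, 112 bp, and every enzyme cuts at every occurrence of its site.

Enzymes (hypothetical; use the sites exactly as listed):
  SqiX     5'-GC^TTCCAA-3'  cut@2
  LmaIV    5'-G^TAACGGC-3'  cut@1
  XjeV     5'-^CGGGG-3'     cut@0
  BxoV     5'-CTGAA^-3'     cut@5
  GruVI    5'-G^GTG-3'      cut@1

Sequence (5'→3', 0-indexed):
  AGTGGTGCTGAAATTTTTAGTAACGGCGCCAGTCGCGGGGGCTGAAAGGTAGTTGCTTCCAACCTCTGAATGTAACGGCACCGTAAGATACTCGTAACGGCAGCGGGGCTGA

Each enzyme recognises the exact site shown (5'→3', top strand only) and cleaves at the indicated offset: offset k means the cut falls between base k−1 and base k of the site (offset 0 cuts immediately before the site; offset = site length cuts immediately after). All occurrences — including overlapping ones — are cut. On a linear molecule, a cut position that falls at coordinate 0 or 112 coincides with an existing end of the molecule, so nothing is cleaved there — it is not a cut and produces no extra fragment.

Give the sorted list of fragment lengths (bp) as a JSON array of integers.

Site scan:
  SqiX GCTTCCAA/2: at [54] ⇒ [56]
  LmaIV GTAACGGC/1: at [19, 71, 93] ⇒ [20, 72, 94]
  XjeV CGGGG/0: at [35, 103] ⇒ [35, 103]
  BxoV CTGAA/5: at [7, 41, 65] ⇒ [12, 46, 70]
  GruVI GGTG/1: at [3] ⇒ [4]

Pooled cuts: [4, 12, 20, 35, 46, 56, 70, 72, 94, 103]

Fragment lengths:
  [0,4): 4 bp
  [4,12): 8 bp
  [12,20): 8 bp
  [20,35): 15 bp
  [35,46): 11 bp
  [46,56): 10 bp
  [56,70): 14 bp
  [70,72): 2 bp
  [72,94): 22 bp
  [94,103): 9 bp
  [103,112): 9 bp

[2,4,8,8,9,9,10,11,14,15,22]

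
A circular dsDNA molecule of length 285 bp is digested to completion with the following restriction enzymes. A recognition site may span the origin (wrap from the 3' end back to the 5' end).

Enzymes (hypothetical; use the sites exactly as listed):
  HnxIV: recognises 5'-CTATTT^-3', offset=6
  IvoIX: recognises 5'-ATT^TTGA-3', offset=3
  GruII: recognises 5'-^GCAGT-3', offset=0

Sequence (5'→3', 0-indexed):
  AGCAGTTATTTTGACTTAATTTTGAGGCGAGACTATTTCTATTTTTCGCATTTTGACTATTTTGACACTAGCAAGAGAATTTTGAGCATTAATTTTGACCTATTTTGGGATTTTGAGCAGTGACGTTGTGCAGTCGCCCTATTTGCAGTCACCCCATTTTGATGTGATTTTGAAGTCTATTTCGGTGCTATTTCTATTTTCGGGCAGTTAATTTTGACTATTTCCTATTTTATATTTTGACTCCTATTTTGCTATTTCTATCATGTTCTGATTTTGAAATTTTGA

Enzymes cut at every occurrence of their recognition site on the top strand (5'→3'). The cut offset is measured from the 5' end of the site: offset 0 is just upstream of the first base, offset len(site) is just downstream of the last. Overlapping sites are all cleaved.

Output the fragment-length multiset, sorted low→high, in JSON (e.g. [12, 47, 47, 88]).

[1,4,4,5,6,6,6,7,7,8,8,8,9,9,10,10,11,11,11,11,13,13,13,13,14,15,16,17,19]

Scan for sites:
  HnxIV CTATTT/6: at [32, 38, 56, 99, 138, 176, 187, 193, 217, 224, 243, 251] ⇒ [38, 44, 62, 105, 144, 182, 193, 199, 223, 230, 249, 257]
  IvoIX ATTTTGA/3: at [7, 18, 49, 58, 78, 91, 109, 155, 166, 210, 233, 270, 278] ⇒ [10, 21, 52, 61, 81, 94, 112, 158, 169, 213, 236, 273, 281]
  GruII GCAGT/0: at [1, 116, 129, 144, 203] ⇒ [1, 116, 129, 144, 203]

All cut coordinates (distinct, sorted): [1, 10, 21, 38, 44, 52, 61, 62, 81, 94, 105, 112, 116, 129, 144, 158, 169, 182, 193, 199, 203, 213, 223, 230, 236, 249, 257, 273, 281]

Fragment lengths:
  1→10: 9 bp
  10→21: 11 bp
  21→38: 17 bp
  38→44: 6 bp
  44→52: 8 bp
  52→61: 9 bp
  61→62: 1 bp
  62→81: 19 bp
  81→94: 13 bp
  94→105: 11 bp
  105→112: 7 bp
  112→116: 4 bp
  116→129: 13 bp
  129→144: 15 bp
  144→158: 14 bp
  158→169: 11 bp
  169→182: 13 bp
  182→193: 11 bp
  193→199: 6 bp
  199→203: 4 bp
  203→213: 10 bp
  213→223: 10 bp
  223→230: 7 bp
  230→236: 6 bp
  236→249: 13 bp
  249→257: 8 bp
  257→273: 16 bp
  273→281: 8 bp
  281→1 (wrap): 285-281+1 = 5 bp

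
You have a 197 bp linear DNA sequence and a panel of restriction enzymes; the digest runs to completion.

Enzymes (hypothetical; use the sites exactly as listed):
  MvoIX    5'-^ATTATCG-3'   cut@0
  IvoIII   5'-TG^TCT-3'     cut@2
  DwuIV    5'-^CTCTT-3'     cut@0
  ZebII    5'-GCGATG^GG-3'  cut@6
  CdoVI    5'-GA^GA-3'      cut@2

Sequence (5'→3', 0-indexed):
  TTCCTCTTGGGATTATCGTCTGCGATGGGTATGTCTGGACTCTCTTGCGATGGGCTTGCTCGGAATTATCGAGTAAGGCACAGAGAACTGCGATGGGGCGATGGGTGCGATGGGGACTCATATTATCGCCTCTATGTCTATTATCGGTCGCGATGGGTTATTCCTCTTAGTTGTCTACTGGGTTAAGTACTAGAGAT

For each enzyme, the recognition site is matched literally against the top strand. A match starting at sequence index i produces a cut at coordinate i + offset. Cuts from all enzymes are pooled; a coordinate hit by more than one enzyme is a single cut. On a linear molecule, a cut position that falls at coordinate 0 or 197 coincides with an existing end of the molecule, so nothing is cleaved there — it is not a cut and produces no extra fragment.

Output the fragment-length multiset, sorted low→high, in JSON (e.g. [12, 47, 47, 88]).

[3,3,3,6,8,8,8,8,9,9,10,11,11,12,15,16,16,20,21]

Per-enzyme occurrences:
  MvoIX ATTATCG/0: at [11, 64, 121, 139] ⇒ [11, 64, 121, 139]
  IvoIII TGTCT/2: at [31, 134, 171] ⇒ [33, 136, 173]
  DwuIV CTCTT/0: at [3, 41, 163] ⇒ [3, 41, 163]
  ZebII GCGATGGG/6: at [21, 46, 89, 97, 106, 149] ⇒ [27, 52, 95, 103, 112, 155]
  CdoVI GAGA/2: at [82, 192] ⇒ [84, 194]

Pooled cuts: [3, 11, 27, 33, 41, 52, 64, 84, 95, 103, 112, 121, 136, 139, 155, 163, 173, 194]

Fragments:
  [0,3): 3 bp
  [3,11): 8 bp
  [11,27): 16 bp
  [27,33): 6 bp
  [33,41): 8 bp
  [41,52): 11 bp
  [52,64): 12 bp
  [64,84): 20 bp
  [84,95): 11 bp
  [95,103): 8 bp
  [103,112): 9 bp
  [112,121): 9 bp
  [121,136): 15 bp
  [136,139): 3 bp
  [139,155): 16 bp
  [155,163): 8 bp
  [163,173): 10 bp
  [173,194): 21 bp
  [194,197): 3 bp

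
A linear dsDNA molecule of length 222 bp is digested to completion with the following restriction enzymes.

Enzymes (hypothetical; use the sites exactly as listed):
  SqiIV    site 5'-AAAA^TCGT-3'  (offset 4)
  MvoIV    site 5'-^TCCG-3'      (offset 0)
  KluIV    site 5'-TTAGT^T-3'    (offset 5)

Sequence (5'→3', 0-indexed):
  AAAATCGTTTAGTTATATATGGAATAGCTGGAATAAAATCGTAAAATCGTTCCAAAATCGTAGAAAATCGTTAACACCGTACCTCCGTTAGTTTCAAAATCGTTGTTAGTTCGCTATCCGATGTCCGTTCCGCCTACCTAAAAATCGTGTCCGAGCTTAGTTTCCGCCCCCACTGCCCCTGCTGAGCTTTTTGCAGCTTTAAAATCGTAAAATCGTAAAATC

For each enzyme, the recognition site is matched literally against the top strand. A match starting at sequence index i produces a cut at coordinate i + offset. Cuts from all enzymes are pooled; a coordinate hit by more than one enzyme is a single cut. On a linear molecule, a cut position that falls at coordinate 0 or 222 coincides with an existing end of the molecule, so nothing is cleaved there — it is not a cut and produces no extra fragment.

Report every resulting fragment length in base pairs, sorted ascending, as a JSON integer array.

Site scan:
  SqiIV (AAAATCGT, off=4): starts [0, 34, 42, 53, 63, 95, 140, 200, 208] → cuts [4, 38, 46, 57, 67, 99, 144, 204, 212]
  MvoIV (TCCG, off=0): starts [83, 116, 123, 128, 149, 162] → cuts [83, 116, 123, 128, 149, 162]
  KluIV (TTAGTT, off=5): starts [8, 87, 105, 156] → cuts [13, 92, 110, 161]

All cut coordinates (distinct, sorted): [4, 13, 38, 46, 57, 67, 83, 92, 99, 110, 116, 123, 128, 144, 149, 161, 162, 204, 212]

Fragments:
  [0,4): 4 bp
  [4,13): 9 bp
  [13,38): 25 bp
  [38,46): 8 bp
  [46,57): 11 bp
  [57,67): 10 bp
  [67,83): 16 bp
  [83,92): 9 bp
  [92,99): 7 bp
  [99,110): 11 bp
  [110,116): 6 bp
  [116,123): 7 bp
  [123,128): 5 bp
  [128,144): 16 bp
  [144,149): 5 bp
  [149,161): 12 bp
  [161,162): 1 bp
  [162,204): 42 bp
  [204,212): 8 bp
  [212,222): 10 bp

[1,4,5,5,6,7,7,8,8,9,9,10,10,11,11,12,16,16,25,42]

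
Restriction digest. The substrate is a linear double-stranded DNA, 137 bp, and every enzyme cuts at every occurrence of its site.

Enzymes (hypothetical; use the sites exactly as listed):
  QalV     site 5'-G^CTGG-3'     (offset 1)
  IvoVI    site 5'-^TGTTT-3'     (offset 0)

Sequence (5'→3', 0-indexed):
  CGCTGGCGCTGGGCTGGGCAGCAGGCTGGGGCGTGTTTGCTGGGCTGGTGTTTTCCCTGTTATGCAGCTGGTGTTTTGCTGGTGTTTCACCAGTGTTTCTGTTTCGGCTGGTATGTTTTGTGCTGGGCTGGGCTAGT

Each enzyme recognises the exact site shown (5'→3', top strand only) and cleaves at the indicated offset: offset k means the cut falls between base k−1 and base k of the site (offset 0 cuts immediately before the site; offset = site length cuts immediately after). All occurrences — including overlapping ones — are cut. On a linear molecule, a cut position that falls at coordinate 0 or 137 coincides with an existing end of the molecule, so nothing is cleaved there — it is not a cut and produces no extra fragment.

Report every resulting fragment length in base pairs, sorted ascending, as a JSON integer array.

[2,4,4,4,5,5,5,6,6,6,6,7,8,8,9,10,11,12,19]

Per-enzyme occurrences:
  QalV (GCTGG, off=1): starts [1, 7, 12, 24, 38, 43, 66, 77, 106, 121, 126] → cuts [2, 8, 13, 25, 39, 44, 67, 78, 107, 122, 127]
  IvoVI (TGTTT, off=0): starts [33, 48, 71, 82, 93, 99, 113] → cuts [33, 48, 71, 82, 93, 99, 113]

Pooled cuts: [2, 8, 13, 25, 33, 39, 44, 48, 67, 71, 78, 82, 93, 99, 107, 113, 122, 127]

Fragments:
  [0,2): 2 bp
  [2,8): 6 bp
  [8,13): 5 bp
  [13,25): 12 bp
  [25,33): 8 bp
  [33,39): 6 bp
  [39,44): 5 bp
  [44,48): 4 bp
  [48,67): 19 bp
  [67,71): 4 bp
  [71,78): 7 bp
  [78,82): 4 bp
  [82,93): 11 bp
  [93,99): 6 bp
  [99,107): 8 bp
  [107,113): 6 bp
  [113,122): 9 bp
  [122,127): 5 bp
  [127,137): 10 bp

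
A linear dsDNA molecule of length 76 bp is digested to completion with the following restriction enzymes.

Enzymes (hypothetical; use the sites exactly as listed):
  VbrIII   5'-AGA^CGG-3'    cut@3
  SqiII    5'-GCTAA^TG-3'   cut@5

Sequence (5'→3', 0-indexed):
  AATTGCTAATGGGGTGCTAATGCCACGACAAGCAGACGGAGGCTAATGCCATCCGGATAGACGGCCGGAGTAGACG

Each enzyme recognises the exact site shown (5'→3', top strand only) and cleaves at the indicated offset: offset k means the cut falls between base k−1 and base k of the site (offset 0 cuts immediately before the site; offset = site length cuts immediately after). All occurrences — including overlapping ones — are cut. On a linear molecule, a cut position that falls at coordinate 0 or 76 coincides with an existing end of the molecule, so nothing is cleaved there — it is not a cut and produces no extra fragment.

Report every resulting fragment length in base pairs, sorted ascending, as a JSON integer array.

Site scan:
  VbrIII (AGACGG, off=3): starts [33, 58] → cuts [36, 61]
  SqiII (GCTAATG, off=5): starts [4, 15, 41] → cuts [9, 20, 46]

All cut coordinates (distinct, sorted): [9, 20, 36, 46, 61]

Fragment lengths:
  [0,9): 9 bp
  [9,20): 11 bp
  [20,36): 16 bp
  [36,46): 10 bp
  [46,61): 15 bp
  [61,76): 15 bp

[9,10,11,15,15,16]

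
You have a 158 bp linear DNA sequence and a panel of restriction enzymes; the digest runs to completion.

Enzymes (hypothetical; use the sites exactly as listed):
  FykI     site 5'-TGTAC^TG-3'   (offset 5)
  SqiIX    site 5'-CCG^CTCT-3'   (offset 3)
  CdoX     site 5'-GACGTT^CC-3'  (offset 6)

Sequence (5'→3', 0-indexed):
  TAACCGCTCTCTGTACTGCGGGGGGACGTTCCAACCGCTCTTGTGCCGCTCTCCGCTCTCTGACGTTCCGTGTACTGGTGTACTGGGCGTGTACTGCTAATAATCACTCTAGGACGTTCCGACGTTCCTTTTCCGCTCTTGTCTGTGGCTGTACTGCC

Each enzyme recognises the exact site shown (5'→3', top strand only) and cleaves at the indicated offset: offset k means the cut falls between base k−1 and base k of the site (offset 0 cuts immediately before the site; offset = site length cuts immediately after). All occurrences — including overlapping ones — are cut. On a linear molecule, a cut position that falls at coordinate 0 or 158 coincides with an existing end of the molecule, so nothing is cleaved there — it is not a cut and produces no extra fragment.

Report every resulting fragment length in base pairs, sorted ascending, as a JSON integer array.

Site scan:
  FykI (TGTACTG, off=5): starts [11, 70, 78, 89, 149] → cuts [16, 75, 83, 94, 154]
  SqiIX (CCGCTCT, off=3): starts [3, 34, 45, 52, 132] → cuts [6, 37, 48, 55, 135]
  CdoX (GACGTTCC, off=6): starts [24, 61, 112, 120] → cuts [30, 67, 118, 126]

Pooled cuts: [6, 16, 30, 37, 48, 55, 67, 75, 83, 94, 118, 126, 135, 154]

Fragments:
  [0,6): 6 bp
  [6,16): 10 bp
  [16,30): 14 bp
  [30,37): 7 bp
  [37,48): 11 bp
  [48,55): 7 bp
  [55,67): 12 bp
  [67,75): 8 bp
  [75,83): 8 bp
  [83,94): 11 bp
  [94,118): 24 bp
  [118,126): 8 bp
  [126,135): 9 bp
  [135,154): 19 bp
  [154,158): 4 bp

[4,6,7,7,8,8,8,9,10,11,11,12,14,19,24]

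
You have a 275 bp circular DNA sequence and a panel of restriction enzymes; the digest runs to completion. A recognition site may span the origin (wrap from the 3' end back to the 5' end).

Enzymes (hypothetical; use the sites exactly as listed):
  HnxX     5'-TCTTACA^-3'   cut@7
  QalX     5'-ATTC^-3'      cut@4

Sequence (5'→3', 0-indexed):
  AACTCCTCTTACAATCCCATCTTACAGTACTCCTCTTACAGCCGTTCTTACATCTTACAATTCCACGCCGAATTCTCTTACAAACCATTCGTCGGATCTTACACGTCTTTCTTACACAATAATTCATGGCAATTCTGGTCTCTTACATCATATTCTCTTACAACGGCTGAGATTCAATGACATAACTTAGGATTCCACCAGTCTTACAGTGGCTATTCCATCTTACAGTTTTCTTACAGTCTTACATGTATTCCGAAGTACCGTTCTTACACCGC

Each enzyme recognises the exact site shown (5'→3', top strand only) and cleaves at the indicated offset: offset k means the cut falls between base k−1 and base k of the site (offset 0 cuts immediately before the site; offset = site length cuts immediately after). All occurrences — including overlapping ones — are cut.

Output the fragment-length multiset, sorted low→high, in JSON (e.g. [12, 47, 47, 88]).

Scan for sites:
  HnxX (TCTTACA, off=7): starts [6, 19, 33, 45, 52, 75, 96, 109, 140, 155, 201, 220, 231, 239, 264] → cuts [13, 26, 40, 52, 59, 82, 103, 116, 147, 162, 208, 227, 238, 246, 271]
  QalX (ATTC, off=4): starts [59, 71, 86, 121, 131, 151, 171, 191, 214, 249] → cuts [63, 75, 90, 125, 135, 155, 175, 195, 218, 253]

Pooled cuts: [13, 26, 40, 52, 59, 63, 75, 82, 90, 103, 116, 125, 135, 147, 155, 162, 175, 195, 208, 218, 227, 238, 246, 253, 271]

Fragments:
  13→26: 13 bp
  26→40: 14 bp
  40→52: 12 bp
  52→59: 7 bp
  59→63: 4 bp
  63→75: 12 bp
  75→82: 7 bp
  82→90: 8 bp
  90→103: 13 bp
  103→116: 13 bp
  116→125: 9 bp
  125→135: 10 bp
  135→147: 12 bp
  147→155: 8 bp
  155→162: 7 bp
  162→175: 13 bp
  175→195: 20 bp
  195→208: 13 bp
  208→218: 10 bp
  218→227: 9 bp
  227→238: 11 bp
  238→246: 8 bp
  246→253: 7 bp
  253→271: 18 bp
  271→13 (wrap): 275-271+13 = 17 bp

[4,7,7,7,7,8,8,8,9,9,10,10,11,12,12,12,13,13,13,13,13,14,17,18,20]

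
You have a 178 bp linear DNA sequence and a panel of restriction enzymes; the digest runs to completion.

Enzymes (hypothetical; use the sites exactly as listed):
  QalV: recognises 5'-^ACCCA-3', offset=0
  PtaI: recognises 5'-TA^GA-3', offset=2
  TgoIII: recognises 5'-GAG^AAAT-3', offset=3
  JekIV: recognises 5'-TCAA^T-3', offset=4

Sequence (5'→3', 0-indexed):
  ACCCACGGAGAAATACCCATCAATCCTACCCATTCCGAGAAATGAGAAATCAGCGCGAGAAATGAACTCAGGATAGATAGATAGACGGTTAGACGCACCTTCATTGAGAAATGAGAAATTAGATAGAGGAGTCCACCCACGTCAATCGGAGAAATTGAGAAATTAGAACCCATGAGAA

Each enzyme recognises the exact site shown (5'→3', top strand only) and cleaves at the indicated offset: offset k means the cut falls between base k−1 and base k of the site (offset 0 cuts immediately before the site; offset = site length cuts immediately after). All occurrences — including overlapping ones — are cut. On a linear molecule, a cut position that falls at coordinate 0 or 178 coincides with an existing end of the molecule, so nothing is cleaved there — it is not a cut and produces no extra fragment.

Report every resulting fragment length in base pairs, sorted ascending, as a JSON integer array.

[2,4,4,4,4,4,6,6,6,7,7,8,8,9,9,10,11,11,12,13,16,17]

Per-enzyme occurrences:
  QalV ACCCA/0: at [0, 14, 27, 134, 167] ⇒ [14, 27, 134, 167] (position 0 is a terminus of the linear molecule — no cut)
  PtaI TAGA/2: at [73, 77, 81, 89, 119, 123, 163] ⇒ [75, 79, 83, 91, 121, 125, 165]
  TgoIII GAGAAAT/3: at [7, 36, 43, 56, 105, 112, 148, 156] ⇒ [10, 39, 46, 59, 108, 115, 151, 159]
  JekIV TCAAT/4: at [19, 141] ⇒ [23, 145]

All cut coordinates (distinct, sorted): [10, 14, 23, 27, 39, 46, 59, 75, 79, 83, 91, 108, 115, 121, 125, 134, 145, 151, 159, 165, 167]

Fragments:
  [0,10): 10 bp
  [10,14): 4 bp
  [14,23): 9 bp
  [23,27): 4 bp
  [27,39): 12 bp
  [39,46): 7 bp
  [46,59): 13 bp
  [59,75): 16 bp
  [75,79): 4 bp
  [79,83): 4 bp
  [83,91): 8 bp
  [91,108): 17 bp
  [108,115): 7 bp
  [115,121): 6 bp
  [121,125): 4 bp
  [125,134): 9 bp
  [134,145): 11 bp
  [145,151): 6 bp
  [151,159): 8 bp
  [159,165): 6 bp
  [165,167): 2 bp
  [167,178): 11 bp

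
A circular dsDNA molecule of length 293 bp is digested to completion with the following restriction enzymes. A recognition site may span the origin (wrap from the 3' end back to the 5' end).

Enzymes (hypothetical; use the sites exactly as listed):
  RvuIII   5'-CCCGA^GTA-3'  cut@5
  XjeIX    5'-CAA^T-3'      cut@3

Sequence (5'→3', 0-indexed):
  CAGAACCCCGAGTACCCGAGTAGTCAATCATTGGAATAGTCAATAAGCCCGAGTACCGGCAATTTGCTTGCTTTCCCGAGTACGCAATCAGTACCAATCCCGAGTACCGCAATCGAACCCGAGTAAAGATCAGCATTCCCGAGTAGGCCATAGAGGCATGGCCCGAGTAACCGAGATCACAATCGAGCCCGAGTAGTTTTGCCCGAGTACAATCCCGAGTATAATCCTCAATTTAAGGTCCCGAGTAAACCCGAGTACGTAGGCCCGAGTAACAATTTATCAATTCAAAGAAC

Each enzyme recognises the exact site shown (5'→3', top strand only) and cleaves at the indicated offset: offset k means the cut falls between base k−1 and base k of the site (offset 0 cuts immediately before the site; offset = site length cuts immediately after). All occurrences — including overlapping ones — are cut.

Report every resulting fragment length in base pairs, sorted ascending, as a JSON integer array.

Site scan:
  RvuIII CCCGAGTA/5: at [6, 14, 47, 74, 98, 117, 137, 161, 187, 201, 213, 239, 249, 263] ⇒ [11, 19, 52, 79, 103, 122, 142, 166, 192, 206, 218, 244, 254, 268]
  XjeIX CAAT/3: at [24, 40, 59, 84, 94, 109, 179, 209, 228, 272, 280] ⇒ [27, 43, 62, 87, 97, 112, 182, 212, 231, 275, 283]

Pooled cuts: [11, 19, 27, 43, 52, 62, 79, 87, 97, 103, 112, 122, 142, 166, 182, 192, 206, 212, 218, 231, 244, 254, 268, 275, 283]

Fragment lengths:
  11→19: 8 bp
  19→27: 8 bp
  27→43: 16 bp
  43→52: 9 bp
  52→62: 10 bp
  62→79: 17 bp
  79→87: 8 bp
  87→97: 10 bp
  97→103: 6 bp
  103→112: 9 bp
  112→122: 10 bp
  122→142: 20 bp
  142→166: 24 bp
  166→182: 16 bp
  182→192: 10 bp
  192→206: 14 bp
  206→212: 6 bp
  212→218: 6 bp
  218→231: 13 bp
  231→244: 13 bp
  244→254: 10 bp
  254→268: 14 bp
  268→275: 7 bp
  275→283: 8 bp
  283→11 (wrap): 293-283+11 = 21 bp

[6,6,6,7,8,8,8,8,9,9,10,10,10,10,10,13,13,14,14,16,16,17,20,21,24]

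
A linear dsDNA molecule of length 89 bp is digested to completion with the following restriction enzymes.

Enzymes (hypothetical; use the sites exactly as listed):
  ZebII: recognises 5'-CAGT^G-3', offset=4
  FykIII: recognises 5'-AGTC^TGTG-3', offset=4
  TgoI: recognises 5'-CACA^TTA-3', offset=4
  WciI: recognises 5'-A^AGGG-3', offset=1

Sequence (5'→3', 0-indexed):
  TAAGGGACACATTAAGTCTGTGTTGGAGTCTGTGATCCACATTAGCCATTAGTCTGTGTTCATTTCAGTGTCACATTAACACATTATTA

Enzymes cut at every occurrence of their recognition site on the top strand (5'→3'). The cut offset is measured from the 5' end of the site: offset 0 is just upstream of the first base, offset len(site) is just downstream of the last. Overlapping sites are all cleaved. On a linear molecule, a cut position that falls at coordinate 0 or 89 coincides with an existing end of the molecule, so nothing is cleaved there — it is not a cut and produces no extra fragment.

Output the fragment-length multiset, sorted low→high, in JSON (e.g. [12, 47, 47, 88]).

Site scan:
  ZebII CAGTG/4: at [65] ⇒ [69]
  FykIII AGTCTGTG/4: at [14, 26, 50] ⇒ [18, 30, 54]
  TgoI CACATTA/4: at [7, 37, 71, 79] ⇒ [11, 41, 75, 83]
  WciI AAGGG/1: at [1] ⇒ [2]

All cut coordinates (distinct, sorted): [2, 11, 18, 30, 41, 54, 69, 75, 83]

Fragment lengths:
  [0,2): 2 bp
  [2,11): 9 bp
  [11,18): 7 bp
  [18,30): 12 bp
  [30,41): 11 bp
  [41,54): 13 bp
  [54,69): 15 bp
  [69,75): 6 bp
  [75,83): 8 bp
  [83,89): 6 bp

[2,6,6,7,8,9,11,12,13,15]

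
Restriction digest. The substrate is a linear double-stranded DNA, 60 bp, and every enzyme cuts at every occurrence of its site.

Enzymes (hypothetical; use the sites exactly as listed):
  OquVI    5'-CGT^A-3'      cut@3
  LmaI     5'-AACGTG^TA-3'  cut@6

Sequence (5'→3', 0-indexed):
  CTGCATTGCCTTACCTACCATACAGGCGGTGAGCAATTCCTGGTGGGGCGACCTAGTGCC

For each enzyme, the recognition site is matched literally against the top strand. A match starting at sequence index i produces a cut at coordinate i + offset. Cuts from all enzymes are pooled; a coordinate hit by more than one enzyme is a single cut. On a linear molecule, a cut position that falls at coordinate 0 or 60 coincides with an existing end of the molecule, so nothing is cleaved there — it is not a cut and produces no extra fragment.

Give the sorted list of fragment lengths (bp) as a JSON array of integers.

[60]

Scan for sites:
  OquVI (CGTA, off=3): no sites
  LmaI (AACGTGTA, off=6): no sites

All cut coordinates (distinct, sorted): ∅

Fragment lengths:
  no cuts → one linear fragment of 60 bp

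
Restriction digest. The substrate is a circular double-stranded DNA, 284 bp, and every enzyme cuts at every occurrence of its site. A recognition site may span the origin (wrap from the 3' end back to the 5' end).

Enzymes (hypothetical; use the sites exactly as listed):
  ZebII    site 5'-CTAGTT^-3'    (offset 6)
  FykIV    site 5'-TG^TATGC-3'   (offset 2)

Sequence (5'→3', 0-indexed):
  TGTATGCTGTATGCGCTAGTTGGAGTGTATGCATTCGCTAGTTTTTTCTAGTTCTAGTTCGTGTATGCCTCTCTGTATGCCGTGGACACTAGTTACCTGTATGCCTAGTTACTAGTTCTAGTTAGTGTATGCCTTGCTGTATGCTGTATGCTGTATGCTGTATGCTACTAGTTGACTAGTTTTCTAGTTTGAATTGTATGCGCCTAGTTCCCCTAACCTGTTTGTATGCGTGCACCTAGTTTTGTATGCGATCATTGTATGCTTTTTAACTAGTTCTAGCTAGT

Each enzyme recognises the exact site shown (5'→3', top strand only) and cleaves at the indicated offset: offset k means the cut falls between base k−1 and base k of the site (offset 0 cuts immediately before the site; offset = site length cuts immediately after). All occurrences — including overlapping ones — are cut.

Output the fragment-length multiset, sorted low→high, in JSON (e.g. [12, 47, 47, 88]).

[1,3,4,4,5,6,6,6,7,7,7,7,7,7,8,8,10,10,11,12,12,12,13,13,13,15,16,17,18,19]

Site scan:
  ZebII CTAGTT/6: at [15, 37, 47, 53, 88, 104, 111, 117, 167, 175, 183, 203, 235, 269, 279] ⇒ [1, 21, 43, 53, 59, 94, 110, 117, 123, 173, 181, 189, 209, 241, 275]
  FykIV TGTATGC/2: at [0, 7, 25, 61, 73, 97, 125, 137, 144, 151, 158, 194, 222, 242, 255] ⇒ [2, 9, 27, 63, 75, 99, 127, 139, 146, 153, 160, 196, 224, 244, 257]

All cut coordinates (distinct, sorted): [1, 2, 9, 21, 27, 43, 53, 59, 63, 75, 94, 99, 110, 117, 123, 127, 139, 146, 153, 160, 173, 181, 189, 196, 209, 224, 241, 244, 257, 275]

Fragments:
  1→2: 1 bp
  2→9: 7 bp
  9→21: 12 bp
  21→27: 6 bp
  27→43: 16 bp
  43→53: 10 bp
  53→59: 6 bp
  59→63: 4 bp
  63→75: 12 bp
  75→94: 19 bp
  94→99: 5 bp
  99→110: 11 bp
  110→117: 7 bp
  117→123: 6 bp
  123→127: 4 bp
  127→139: 12 bp
  139→146: 7 bp
  146→153: 7 bp
  153→160: 7 bp
  160→173: 13 bp
  173→181: 8 bp
  181→189: 8 bp
  189→196: 7 bp
  196→209: 13 bp
  209→224: 15 bp
  224→241: 17 bp
  241→244: 3 bp
  244→257: 13 bp
  257→275: 18 bp
  275→1 (wrap): 284-275+1 = 10 bp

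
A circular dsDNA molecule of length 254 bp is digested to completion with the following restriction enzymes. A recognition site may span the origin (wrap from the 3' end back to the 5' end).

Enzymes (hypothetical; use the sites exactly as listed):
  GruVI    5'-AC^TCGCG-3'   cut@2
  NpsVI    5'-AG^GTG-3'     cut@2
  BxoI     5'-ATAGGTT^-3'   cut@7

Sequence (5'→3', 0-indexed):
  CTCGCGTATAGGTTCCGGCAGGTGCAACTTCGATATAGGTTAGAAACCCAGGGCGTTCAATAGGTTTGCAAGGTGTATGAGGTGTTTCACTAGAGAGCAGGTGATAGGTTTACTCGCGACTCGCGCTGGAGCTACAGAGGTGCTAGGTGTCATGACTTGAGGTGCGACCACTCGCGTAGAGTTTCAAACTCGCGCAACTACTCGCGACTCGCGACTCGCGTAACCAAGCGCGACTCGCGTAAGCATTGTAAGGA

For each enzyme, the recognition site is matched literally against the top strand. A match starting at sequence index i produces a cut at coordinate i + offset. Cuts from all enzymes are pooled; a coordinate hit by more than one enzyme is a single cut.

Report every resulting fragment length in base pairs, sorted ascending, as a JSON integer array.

[3,6,7,7,7,7,7,9,10,10,12,13,15,18,19,19,19,20,21,25]

Per-enzyme occurrences:
  GruVI (ACTCGCG, off=2): starts [111, 118, 169, 187, 199, 206, 213, 232, 253] → cuts [1, 113, 120, 171, 189, 201, 208, 215, 234]
  NpsVI (AGGTG, off=2): starts [19, 70, 79, 98, 137, 144, 159] → cuts [21, 72, 81, 100, 139, 146, 161]
  BxoI (ATAGGTT, off=7): starts [7, 34, 59, 103] → cuts [14, 41, 66, 110]

Pooled cuts: [1, 14, 21, 41, 66, 72, 81, 100, 110, 113, 120, 139, 146, 161, 171, 189, 201, 208, 215, 234]

Fragment lengths:
  1→14: 13 bp
  14→21: 7 bp
  21→41: 20 bp
  41→66: 25 bp
  66→72: 6 bp
  72→81: 9 bp
  81→100: 19 bp
  100→110: 10 bp
  110→113: 3 bp
  113→120: 7 bp
  120→139: 19 bp
  139→146: 7 bp
  146→161: 15 bp
  161→171: 10 bp
  171→189: 18 bp
  189→201: 12 bp
  201→208: 7 bp
  208→215: 7 bp
  215→234: 19 bp
  234→1 (wrap): 254-234+1 = 21 bp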